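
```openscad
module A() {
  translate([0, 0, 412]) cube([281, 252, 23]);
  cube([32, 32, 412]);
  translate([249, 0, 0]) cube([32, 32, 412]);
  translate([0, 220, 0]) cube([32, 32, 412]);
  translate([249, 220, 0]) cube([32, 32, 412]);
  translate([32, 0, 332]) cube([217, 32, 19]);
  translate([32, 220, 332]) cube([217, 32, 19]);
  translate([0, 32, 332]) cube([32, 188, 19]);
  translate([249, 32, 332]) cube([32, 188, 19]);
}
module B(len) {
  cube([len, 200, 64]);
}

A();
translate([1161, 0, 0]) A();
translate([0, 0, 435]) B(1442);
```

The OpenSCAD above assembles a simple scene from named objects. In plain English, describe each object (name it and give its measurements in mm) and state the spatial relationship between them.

A is a four-legged stool. The seat is a 281×252×23 mm slab whose top surface is at z = 435 mm; four square legs, each 32×32 mm in cross-section, run from the floor (z = 0) to the underside of the seat, each flush with a corner of the seat. Four stretchers, 32 mm wide and 19 mm tall, connect adjacent legs with their undersides at z = 332 mm, each running between the inner faces of the legs it joins and aligned with the legs' outer faces on the other axis.

B is a rectangular beam 1442 mm long (x), 200 mm deep (y), 64 mm thick (z).

The beam spans the tops of two stools placed 880 mm apart, resting at z = 435 mm.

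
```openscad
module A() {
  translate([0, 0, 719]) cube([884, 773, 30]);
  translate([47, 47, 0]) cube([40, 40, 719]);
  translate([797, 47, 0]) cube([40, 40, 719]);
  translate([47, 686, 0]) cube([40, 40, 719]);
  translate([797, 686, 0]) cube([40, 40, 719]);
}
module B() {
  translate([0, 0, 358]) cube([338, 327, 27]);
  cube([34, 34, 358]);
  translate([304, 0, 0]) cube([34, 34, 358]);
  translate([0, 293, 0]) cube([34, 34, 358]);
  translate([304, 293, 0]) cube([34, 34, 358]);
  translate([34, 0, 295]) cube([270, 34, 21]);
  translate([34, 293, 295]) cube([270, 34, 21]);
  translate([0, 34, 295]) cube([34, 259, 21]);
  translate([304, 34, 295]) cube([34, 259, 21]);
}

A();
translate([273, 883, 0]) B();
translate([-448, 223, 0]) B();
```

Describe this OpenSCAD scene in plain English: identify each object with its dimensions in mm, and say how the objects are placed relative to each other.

A is a table with a 884×773 mm rectangular top, 30 mm thick, top surface at z = 749 mm, supported by four 40×40 mm square legs, each inset 47 mm from the nearest pair of top edges, running from the floor.

B is a simple wooden stool: a rectangular seat 338 mm (x) by 327 mm (y), 27 mm thick, top face at z = 385 mm, on four square legs, each 34×34 mm in cross-section. The legs rest on z = 0, each flush with a corner of the seat. Four stretchers, 34 mm wide and 21 mm tall, connect adjacent legs with their undersides at z = 295 mm, each running between the inner faces of the legs it joins and aligned with the legs' outer faces on the other axis.

Two stools sit around the table at the +y, −x sides.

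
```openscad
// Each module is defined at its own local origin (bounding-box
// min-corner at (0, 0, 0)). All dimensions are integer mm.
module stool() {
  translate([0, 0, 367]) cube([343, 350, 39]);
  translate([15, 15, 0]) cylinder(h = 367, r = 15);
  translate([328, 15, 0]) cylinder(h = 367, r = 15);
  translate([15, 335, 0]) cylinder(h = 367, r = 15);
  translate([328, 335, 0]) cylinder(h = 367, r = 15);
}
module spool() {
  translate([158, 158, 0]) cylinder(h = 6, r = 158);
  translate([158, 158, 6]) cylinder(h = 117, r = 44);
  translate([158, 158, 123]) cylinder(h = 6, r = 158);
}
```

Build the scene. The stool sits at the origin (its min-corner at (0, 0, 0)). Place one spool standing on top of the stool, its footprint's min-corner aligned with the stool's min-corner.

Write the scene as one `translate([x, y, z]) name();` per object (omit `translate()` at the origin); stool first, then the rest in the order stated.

stool();
translate([0, 0, 406]) spool();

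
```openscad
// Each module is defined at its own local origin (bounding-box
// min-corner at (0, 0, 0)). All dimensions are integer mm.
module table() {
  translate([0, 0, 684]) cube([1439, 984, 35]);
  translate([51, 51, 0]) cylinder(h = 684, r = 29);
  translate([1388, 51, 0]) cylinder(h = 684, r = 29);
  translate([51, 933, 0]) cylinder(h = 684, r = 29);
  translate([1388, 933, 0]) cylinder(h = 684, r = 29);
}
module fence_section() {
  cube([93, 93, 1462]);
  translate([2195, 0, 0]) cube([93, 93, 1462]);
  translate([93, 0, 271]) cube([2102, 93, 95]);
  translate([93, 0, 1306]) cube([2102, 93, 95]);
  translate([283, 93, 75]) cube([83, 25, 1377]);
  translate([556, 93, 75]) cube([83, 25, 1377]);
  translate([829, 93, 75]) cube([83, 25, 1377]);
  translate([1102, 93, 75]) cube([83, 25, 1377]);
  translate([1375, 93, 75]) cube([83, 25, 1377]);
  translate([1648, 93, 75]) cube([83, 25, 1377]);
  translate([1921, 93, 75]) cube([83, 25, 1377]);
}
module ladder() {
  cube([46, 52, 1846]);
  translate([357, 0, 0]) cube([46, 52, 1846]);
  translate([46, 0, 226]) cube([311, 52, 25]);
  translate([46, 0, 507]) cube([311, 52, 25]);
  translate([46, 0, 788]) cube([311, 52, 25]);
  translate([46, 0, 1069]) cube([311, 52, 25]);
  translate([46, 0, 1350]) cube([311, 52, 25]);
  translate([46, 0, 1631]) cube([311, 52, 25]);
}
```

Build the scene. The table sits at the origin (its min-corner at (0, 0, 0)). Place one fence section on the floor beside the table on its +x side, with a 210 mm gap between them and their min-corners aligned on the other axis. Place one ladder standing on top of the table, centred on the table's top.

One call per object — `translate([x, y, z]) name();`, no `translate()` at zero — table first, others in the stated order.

table();
translate([1649, 0, 0]) fence_section();
translate([518, 466, 719]) ladder();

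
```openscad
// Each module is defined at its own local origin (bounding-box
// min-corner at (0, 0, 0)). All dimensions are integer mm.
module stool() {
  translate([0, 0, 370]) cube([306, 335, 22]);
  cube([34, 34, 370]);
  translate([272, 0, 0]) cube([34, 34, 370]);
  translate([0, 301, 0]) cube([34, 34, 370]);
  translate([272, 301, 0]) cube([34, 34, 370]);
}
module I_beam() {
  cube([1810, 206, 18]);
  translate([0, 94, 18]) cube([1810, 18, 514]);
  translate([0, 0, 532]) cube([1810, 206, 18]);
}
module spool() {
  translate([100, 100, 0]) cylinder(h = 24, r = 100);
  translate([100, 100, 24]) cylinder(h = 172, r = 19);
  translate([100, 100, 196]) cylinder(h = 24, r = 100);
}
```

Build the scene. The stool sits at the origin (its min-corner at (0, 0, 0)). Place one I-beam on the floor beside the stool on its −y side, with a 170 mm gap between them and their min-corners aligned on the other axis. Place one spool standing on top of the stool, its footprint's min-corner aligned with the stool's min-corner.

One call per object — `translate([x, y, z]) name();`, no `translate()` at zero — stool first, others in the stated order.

stool();
translate([0, -376, 0]) I_beam();
translate([0, 0, 392]) spool();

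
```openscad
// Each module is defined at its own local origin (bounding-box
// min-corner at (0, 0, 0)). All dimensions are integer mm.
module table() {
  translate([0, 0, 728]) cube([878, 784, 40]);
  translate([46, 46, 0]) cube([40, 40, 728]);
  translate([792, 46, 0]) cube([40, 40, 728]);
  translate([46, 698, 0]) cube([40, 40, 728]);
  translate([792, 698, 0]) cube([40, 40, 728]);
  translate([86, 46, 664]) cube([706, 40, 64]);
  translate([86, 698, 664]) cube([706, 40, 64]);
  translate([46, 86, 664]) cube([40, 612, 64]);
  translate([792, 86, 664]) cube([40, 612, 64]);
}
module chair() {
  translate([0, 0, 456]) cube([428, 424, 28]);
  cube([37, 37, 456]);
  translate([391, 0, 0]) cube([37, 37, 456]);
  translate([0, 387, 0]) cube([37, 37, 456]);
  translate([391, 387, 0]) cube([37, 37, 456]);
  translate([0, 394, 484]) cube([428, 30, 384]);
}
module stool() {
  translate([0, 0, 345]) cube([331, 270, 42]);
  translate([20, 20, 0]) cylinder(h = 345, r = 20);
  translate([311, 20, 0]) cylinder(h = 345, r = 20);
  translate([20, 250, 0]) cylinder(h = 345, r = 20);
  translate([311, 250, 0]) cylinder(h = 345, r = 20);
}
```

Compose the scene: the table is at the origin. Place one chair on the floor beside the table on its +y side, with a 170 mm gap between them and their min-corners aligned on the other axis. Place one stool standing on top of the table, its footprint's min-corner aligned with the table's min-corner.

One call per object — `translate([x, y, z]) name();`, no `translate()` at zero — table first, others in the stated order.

table();
translate([0, 954, 0]) chair();
translate([0, 0, 768]) stool();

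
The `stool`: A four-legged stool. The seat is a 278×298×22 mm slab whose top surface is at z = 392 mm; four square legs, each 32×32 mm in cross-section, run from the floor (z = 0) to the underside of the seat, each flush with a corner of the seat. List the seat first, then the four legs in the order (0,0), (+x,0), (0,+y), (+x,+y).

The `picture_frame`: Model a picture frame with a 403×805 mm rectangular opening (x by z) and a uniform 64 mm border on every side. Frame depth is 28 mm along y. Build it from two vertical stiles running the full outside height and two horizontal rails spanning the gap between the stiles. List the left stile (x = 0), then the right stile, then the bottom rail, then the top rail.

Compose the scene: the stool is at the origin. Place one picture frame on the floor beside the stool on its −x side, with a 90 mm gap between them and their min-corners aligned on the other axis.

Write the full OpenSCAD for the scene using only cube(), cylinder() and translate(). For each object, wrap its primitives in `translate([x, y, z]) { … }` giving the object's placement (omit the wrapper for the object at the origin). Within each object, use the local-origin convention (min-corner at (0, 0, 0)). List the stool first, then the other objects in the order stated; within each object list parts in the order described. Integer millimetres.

translate([0, 0, 370]) cube([278, 298, 22]);
cube([32, 32, 370]);
translate([246, 0, 0]) cube([32, 32, 370]);
translate([0, 266, 0]) cube([32, 32, 370]);
translate([246, 266, 0]) cube([32, 32, 370]);
translate([-621, 0, 0]) {
  cube([64, 28, 933]);
  translate([467, 0, 0]) cube([64, 28, 933]);
  translate([64, 0, 0]) cube([403, 28, 64]);
  translate([64, 0, 869]) cube([403, 28, 64]);
}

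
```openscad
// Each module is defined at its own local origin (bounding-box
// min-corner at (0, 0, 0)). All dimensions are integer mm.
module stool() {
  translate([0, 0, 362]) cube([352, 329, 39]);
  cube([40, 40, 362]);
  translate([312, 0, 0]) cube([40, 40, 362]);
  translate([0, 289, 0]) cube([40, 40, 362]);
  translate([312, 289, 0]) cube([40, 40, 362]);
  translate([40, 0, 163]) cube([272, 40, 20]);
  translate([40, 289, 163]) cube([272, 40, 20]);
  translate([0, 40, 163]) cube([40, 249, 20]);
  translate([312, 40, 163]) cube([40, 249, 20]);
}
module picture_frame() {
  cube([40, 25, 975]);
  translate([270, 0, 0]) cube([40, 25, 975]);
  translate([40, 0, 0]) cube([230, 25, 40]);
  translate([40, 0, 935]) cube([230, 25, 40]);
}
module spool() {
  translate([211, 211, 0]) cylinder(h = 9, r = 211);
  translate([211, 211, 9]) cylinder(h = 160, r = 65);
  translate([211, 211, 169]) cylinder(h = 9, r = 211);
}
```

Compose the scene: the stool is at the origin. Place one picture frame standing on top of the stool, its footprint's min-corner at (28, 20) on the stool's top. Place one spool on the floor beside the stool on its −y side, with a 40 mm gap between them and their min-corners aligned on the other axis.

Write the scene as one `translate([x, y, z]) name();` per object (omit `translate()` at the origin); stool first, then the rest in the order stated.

stool();
translate([28, 20, 401]) picture_frame();
translate([0, -462, 0]) spool();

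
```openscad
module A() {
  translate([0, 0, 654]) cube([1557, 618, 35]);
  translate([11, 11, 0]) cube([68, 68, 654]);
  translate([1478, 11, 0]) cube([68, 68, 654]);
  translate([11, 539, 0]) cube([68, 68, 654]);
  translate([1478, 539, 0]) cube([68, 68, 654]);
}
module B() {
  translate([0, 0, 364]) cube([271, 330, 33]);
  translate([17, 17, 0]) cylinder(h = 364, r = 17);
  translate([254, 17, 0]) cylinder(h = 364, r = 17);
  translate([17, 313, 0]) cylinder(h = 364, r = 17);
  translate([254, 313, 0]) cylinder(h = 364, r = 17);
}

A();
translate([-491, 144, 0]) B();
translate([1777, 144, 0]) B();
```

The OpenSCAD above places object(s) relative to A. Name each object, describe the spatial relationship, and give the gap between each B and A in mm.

Each stool's nearest face is 220 mm from the table's bounding box.

A is a table. B is a stool. Two stools sit around the table at the −x, +x sides. The gap between each stool and the table is 220 mm.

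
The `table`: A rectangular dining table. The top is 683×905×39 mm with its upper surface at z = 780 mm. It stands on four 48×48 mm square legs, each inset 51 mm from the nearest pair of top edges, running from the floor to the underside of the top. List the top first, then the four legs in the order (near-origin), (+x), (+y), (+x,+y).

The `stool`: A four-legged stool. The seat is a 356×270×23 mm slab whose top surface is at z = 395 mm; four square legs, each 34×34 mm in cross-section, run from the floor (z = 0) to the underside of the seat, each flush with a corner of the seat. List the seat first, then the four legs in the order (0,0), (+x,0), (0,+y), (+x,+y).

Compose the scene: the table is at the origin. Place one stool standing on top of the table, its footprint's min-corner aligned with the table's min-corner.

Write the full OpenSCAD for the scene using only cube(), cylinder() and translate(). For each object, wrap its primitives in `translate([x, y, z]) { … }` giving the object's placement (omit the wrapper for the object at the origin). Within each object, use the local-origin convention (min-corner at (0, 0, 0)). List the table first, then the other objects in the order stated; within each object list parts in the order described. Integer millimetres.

translate([0, 0, 741]) cube([683, 905, 39]);
translate([51, 51, 0]) cube([48, 48, 741]);
translate([584, 51, 0]) cube([48, 48, 741]);
translate([51, 806, 0]) cube([48, 48, 741]);
translate([584, 806, 0]) cube([48, 48, 741]);
translate([0, 0, 780]) {
  translate([0, 0, 372]) cube([356, 270, 23]);
  cube([34, 34, 372]);
  translate([322, 0, 0]) cube([34, 34, 372]);
  translate([0, 236, 0]) cube([34, 34, 372]);
  translate([322, 236, 0]) cube([34, 34, 372]);
}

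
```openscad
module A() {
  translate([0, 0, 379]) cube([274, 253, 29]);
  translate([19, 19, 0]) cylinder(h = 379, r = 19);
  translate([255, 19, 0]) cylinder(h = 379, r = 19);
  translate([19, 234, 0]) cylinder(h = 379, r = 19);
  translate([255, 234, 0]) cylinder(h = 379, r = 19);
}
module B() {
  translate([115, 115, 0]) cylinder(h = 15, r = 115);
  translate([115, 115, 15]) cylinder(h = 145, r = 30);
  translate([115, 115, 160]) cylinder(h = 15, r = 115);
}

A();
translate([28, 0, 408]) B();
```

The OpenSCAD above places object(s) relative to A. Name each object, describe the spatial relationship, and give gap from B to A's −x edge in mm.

The spool's min-x is at 28; the stool's min-x is 0; gap = 28 mm.

A is a stool. B is a spool. The spool is on top of the stool. The gap from the spool to the stool's −x edge is 28 mm.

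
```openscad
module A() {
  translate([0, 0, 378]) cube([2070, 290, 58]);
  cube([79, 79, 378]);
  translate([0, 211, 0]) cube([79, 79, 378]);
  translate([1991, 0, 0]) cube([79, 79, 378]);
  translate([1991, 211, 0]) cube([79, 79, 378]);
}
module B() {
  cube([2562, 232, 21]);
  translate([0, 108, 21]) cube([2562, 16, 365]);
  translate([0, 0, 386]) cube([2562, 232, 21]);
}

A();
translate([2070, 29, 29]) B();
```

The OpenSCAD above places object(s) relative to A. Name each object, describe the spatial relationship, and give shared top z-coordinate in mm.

A is a bench. B is an I-beam. The I-beam is beside the bench with their tops flush at z = 436. The shared top z-coordinate is 436 mm.

Both tops at z = 436 mm.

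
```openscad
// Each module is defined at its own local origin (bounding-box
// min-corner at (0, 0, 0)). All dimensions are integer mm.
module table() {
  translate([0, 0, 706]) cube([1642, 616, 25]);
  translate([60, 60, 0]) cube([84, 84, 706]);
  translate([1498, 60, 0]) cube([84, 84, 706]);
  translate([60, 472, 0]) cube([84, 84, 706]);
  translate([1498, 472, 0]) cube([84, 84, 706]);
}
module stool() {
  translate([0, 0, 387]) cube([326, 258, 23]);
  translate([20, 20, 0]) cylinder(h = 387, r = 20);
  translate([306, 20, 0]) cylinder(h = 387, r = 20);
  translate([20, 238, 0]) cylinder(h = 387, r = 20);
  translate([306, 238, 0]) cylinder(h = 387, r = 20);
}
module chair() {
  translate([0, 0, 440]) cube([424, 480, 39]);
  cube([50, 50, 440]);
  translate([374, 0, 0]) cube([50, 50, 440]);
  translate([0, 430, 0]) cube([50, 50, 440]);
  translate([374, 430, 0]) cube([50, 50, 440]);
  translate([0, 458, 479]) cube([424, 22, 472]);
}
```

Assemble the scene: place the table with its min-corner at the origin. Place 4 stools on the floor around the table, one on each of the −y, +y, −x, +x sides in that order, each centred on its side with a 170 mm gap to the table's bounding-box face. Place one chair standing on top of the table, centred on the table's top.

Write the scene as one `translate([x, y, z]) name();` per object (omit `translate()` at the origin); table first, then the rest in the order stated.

table();
translate([658, -428, 0]) stool();
translate([658, 786, 0]) stool();
translate([-496, 179, 0]) stool();
translate([1812, 179, 0]) stool();
translate([609, 68, 731]) chair();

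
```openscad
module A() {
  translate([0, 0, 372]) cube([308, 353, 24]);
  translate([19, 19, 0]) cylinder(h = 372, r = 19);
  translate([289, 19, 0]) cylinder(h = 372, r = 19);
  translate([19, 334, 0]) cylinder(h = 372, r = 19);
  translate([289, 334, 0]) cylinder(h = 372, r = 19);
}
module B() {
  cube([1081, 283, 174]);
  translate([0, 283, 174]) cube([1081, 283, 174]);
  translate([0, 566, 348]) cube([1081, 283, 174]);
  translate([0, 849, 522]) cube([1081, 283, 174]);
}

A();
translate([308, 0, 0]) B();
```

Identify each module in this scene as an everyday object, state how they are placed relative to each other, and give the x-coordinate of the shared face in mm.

A is a stool. B is a staircase. The staircase is against the stool's +x side, with their −y faces flush. The x-coordinate of the shared face is 308 mm.

The stool's +x face and the staircase's −x face are both at x = 308 mm.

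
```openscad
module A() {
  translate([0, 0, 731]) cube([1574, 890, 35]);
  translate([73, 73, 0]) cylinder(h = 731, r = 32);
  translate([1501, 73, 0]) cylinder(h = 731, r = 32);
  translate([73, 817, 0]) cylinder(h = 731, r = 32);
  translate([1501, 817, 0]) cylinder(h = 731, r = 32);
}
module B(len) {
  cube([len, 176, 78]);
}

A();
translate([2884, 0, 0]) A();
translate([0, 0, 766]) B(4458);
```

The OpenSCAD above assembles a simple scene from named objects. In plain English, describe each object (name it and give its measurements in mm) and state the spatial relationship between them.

A is a table with a 1574×890 mm rectangular top, 35 mm thick, top surface at z = 766 mm, supported by four round legs of 64 mm diameter, each leg's bounding box inset 41 mm from the nearest pair of top edges, running from the floor.

B is a rectangular beam 4458 mm long (x), 176 mm deep (y), 78 mm thick (z).

The beam spans the tops of two tables placed 1310 mm apart, resting at z = 766 mm.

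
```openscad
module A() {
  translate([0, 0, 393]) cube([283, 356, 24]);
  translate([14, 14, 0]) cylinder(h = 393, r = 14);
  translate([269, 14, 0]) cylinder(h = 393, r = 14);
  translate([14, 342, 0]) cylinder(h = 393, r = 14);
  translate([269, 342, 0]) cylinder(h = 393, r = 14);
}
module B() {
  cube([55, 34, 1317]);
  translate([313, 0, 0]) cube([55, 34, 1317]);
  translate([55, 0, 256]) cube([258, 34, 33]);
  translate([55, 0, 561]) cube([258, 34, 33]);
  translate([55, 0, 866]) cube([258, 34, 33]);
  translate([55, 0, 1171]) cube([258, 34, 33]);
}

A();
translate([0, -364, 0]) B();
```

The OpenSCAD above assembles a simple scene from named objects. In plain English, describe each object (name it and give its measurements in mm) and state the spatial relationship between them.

A is a simple wooden stool: a rectangular seat 283 mm (x) by 356 mm (y), 24 mm thick, top face at z = 417 mm, on four round legs, each 28 mm in diameter. The legs rest on z = 0, each leg's axis is inset half a diameter from the nearest pair of seat edges (so the leg's bounding box is flush with the corner).

B is a straight ladder. Two 55×34 mm vertical rails, 1317 mm tall, stand 368 mm apart (outside-to-outside) with their front faces coplanar on the −y side. 4 rungs, each 34 mm deep and 33 mm tall, span between the inner faces of the rails, front faces flush with the rails. The lowest rung's underside is at z = 256 mm and rungs are spaced 305 mm apart (underside to underside).

The ladder is on the floor beside the stool on its −y side.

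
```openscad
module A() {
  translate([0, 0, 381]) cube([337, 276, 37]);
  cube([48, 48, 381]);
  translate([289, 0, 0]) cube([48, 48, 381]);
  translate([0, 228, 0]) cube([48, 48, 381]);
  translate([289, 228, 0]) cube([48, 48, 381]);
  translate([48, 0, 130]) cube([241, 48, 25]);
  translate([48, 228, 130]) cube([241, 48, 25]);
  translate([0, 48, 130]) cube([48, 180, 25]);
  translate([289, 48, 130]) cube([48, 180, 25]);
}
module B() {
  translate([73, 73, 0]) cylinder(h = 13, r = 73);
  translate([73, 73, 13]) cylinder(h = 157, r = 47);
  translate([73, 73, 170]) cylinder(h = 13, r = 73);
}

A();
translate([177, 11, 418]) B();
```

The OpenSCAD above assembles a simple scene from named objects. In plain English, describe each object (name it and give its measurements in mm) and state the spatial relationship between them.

A is a simple wooden stool: a rectangular seat 337 mm (x) by 276 mm (y), 37 mm thick, top face at z = 418 mm, on four square legs, each 48×48 mm in cross-section. The legs rest on z = 0, each flush with a corner of the seat. Four stretchers, 48 mm wide and 25 mm tall, connect adjacent legs with their undersides at z = 130 mm, each running between the inner faces of the legs it joins and aligned with the legs' outer faces on the other axis.

B is a spool: two coaxial disc flanges of radius 73 mm and thickness 13 mm, joined by a core cylinder of radius 47 mm and height 157 mm. The lower flange rests on z = 0 and the three cylinders share a vertical axis.

The spool is on top of the stool.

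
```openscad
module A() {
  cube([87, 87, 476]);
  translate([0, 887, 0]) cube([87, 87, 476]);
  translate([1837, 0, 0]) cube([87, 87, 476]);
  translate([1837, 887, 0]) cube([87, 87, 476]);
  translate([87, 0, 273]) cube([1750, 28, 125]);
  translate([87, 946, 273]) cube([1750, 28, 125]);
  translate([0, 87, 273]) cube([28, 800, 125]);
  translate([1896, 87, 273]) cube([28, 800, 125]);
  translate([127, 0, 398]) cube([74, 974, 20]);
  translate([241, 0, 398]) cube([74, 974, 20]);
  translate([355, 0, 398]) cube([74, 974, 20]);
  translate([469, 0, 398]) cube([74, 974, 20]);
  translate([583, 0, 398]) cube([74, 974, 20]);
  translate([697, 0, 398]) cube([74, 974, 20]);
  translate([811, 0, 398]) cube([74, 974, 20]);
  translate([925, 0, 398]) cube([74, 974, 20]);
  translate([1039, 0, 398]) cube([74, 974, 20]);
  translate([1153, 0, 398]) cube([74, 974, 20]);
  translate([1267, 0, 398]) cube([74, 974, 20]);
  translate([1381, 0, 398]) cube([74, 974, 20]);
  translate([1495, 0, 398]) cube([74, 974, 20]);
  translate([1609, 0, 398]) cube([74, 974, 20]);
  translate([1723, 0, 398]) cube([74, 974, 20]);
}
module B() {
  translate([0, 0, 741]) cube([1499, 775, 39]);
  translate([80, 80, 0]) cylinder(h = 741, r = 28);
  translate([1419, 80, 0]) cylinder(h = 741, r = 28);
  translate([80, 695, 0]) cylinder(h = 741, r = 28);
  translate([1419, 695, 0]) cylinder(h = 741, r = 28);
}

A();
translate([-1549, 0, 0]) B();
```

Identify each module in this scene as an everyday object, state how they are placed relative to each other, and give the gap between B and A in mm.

A is a bed frame. B is a table. The table is on the floor beside the bed frame on its −x side. The gap between the table and the bed frame is 50 mm.

The table's nearest face is 50 mm from the bed frame's −x face.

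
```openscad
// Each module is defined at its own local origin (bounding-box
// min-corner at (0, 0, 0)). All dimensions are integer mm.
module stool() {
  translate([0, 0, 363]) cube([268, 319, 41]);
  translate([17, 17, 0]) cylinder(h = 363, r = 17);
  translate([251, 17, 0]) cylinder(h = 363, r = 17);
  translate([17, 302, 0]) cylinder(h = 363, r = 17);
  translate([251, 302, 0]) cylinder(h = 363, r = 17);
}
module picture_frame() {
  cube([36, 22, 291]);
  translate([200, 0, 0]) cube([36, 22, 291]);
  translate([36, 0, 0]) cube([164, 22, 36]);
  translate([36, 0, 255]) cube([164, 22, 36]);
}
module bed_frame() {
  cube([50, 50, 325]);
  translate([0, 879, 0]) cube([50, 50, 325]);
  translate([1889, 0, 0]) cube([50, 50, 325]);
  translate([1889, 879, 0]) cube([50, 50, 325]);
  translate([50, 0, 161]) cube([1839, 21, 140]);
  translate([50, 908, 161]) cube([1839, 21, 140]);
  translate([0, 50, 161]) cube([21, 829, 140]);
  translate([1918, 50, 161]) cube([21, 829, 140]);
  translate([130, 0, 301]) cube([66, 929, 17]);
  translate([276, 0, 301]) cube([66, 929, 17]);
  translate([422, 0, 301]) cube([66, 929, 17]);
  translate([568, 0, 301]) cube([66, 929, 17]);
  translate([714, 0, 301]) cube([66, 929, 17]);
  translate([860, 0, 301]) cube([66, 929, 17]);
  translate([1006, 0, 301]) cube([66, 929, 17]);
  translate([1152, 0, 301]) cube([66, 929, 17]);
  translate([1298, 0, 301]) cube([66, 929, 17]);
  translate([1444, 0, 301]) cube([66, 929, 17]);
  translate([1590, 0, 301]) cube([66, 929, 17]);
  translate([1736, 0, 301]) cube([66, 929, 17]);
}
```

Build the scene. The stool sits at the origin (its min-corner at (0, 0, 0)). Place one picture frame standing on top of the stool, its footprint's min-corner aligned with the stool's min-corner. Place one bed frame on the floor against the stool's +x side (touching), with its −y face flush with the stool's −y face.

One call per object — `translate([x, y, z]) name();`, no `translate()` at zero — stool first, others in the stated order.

stool();
translate([0, 0, 404]) picture_frame();
translate([268, 0, 0]) bed_frame();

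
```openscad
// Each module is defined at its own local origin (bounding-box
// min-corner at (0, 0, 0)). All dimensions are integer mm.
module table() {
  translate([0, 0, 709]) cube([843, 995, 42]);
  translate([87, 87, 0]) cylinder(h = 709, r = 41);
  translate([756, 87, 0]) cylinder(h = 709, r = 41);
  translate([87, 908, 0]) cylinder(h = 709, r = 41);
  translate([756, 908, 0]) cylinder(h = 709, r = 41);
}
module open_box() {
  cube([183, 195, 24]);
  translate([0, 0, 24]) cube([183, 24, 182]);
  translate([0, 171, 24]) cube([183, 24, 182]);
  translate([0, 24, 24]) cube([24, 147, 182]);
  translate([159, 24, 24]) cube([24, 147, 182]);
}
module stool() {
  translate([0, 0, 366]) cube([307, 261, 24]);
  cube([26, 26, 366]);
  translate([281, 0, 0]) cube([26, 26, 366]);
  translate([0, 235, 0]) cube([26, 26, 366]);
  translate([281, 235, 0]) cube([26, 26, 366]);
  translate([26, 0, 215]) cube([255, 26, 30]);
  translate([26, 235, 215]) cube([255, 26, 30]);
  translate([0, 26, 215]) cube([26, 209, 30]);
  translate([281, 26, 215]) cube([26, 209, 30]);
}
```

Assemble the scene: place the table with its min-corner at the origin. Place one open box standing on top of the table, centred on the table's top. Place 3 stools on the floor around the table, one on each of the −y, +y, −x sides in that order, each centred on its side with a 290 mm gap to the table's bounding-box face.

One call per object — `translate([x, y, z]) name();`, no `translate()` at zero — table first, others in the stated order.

table();
translate([330, 400, 751]) open_box();
translate([268, -551, 0]) stool();
translate([268, 1285, 0]) stool();
translate([-597, 367, 0]) stool();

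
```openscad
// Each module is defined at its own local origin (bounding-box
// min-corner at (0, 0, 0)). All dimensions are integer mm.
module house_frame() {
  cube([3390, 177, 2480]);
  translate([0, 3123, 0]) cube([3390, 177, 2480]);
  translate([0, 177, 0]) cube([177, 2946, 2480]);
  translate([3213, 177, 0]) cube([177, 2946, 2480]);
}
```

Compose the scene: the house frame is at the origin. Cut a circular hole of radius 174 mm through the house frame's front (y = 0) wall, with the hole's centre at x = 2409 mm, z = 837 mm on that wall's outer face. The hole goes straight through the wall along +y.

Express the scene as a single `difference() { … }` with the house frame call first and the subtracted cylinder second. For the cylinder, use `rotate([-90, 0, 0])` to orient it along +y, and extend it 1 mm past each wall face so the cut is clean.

difference() {
  house_frame();
  translate([2409, -1, 837]) rotate([-90, 0, 0]) cylinder(h = 179, r = 174);
}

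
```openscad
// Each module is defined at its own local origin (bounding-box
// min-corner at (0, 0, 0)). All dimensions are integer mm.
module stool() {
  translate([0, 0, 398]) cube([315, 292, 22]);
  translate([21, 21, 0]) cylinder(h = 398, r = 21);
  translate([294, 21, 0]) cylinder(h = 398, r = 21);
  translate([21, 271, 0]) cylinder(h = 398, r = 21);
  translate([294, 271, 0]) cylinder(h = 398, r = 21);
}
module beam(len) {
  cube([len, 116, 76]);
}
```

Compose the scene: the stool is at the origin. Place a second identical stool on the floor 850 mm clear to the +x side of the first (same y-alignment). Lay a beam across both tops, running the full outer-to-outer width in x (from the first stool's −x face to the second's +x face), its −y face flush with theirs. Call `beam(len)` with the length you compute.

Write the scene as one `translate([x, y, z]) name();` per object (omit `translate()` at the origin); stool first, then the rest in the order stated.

stool();
translate([1165, 0, 0]) stool();
translate([0, 0, 420]) beam(1480);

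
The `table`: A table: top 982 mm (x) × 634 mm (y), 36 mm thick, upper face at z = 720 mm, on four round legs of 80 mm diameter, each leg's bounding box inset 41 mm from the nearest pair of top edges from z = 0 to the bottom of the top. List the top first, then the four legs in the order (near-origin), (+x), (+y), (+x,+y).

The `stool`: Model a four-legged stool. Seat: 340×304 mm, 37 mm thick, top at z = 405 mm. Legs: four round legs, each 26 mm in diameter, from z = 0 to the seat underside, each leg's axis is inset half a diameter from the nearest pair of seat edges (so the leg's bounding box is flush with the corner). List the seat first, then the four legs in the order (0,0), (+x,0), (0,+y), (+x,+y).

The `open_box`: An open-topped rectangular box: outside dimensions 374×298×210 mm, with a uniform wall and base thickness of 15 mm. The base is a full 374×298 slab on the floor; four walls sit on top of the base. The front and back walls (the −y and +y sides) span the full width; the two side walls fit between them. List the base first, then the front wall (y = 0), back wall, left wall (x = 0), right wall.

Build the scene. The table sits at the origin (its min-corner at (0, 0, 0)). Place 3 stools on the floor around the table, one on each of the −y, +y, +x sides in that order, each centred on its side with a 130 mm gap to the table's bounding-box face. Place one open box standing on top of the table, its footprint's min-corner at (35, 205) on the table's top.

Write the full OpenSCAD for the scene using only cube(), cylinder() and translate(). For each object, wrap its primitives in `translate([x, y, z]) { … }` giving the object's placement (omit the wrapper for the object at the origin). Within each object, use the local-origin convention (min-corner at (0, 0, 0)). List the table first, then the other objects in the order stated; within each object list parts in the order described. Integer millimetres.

translate([0, 0, 684]) cube([982, 634, 36]);
translate([81, 81, 0]) cylinder(h = 684, r = 40);
translate([901, 81, 0]) cylinder(h = 684, r = 40);
translate([81, 553, 0]) cylinder(h = 684, r = 40);
translate([901, 553, 0]) cylinder(h = 684, r = 40);
translate([321, -434, 0]) {
  translate([0, 0, 368]) cube([340, 304, 37]);
  translate([13, 13, 0]) cylinder(h = 368, r = 13);
  translate([327, 13, 0]) cylinder(h = 368, r = 13);
  translate([13, 291, 0]) cylinder(h = 368, r = 13);
  translate([327, 291, 0]) cylinder(h = 368, r = 13);
}
translate([321, 764, 0]) {
  translate([0, 0, 368]) cube([340, 304, 37]);
  translate([13, 13, 0]) cylinder(h = 368, r = 13);
  translate([327, 13, 0]) cylinder(h = 368, r = 13);
  translate([13, 291, 0]) cylinder(h = 368, r = 13);
  translate([327, 291, 0]) cylinder(h = 368, r = 13);
}
translate([1112, 165, 0]) {
  translate([0, 0, 368]) cube([340, 304, 37]);
  translate([13, 13, 0]) cylinder(h = 368, r = 13);
  translate([327, 13, 0]) cylinder(h = 368, r = 13);
  translate([13, 291, 0]) cylinder(h = 368, r = 13);
  translate([327, 291, 0]) cylinder(h = 368, r = 13);
}
translate([35, 205, 720]) {
  cube([374, 298, 15]);
  translate([0, 0, 15]) cube([374, 15, 195]);
  translate([0, 283, 15]) cube([374, 15, 195]);
  translate([0, 15, 15]) cube([15, 268, 195]);
  translate([359, 15, 15]) cube([15, 268, 195]);
}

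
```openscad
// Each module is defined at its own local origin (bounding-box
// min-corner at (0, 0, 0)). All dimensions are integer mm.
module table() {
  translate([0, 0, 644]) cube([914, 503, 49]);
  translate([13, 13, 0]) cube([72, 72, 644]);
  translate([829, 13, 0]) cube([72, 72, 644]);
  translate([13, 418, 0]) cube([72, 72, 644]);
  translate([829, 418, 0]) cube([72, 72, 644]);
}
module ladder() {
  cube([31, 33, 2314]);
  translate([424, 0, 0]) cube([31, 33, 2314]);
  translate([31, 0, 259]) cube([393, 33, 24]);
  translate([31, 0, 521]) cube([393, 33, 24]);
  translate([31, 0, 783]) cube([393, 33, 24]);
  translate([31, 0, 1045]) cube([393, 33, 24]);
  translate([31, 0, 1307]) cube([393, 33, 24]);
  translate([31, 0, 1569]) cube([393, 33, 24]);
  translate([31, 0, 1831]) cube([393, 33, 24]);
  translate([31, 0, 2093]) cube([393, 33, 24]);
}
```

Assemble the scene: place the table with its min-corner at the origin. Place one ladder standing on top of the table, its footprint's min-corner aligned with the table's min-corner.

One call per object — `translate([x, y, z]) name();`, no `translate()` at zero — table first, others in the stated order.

table();
translate([0, 0, 693]) ladder();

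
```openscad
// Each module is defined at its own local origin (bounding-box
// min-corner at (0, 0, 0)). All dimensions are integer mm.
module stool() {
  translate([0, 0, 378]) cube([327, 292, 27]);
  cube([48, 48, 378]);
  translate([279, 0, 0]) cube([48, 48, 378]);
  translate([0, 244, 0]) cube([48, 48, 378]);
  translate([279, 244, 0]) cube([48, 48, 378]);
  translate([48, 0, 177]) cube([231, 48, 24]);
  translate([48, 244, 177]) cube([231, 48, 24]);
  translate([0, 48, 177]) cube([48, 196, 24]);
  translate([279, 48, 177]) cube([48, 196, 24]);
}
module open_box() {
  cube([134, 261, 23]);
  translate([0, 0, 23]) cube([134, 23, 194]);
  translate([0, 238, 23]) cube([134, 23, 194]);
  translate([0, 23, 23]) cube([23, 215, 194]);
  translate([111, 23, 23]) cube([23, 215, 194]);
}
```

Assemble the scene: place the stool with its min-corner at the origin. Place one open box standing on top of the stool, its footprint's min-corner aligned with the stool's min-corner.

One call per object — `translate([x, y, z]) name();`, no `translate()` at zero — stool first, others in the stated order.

stool();
translate([0, 0, 405]) open_box();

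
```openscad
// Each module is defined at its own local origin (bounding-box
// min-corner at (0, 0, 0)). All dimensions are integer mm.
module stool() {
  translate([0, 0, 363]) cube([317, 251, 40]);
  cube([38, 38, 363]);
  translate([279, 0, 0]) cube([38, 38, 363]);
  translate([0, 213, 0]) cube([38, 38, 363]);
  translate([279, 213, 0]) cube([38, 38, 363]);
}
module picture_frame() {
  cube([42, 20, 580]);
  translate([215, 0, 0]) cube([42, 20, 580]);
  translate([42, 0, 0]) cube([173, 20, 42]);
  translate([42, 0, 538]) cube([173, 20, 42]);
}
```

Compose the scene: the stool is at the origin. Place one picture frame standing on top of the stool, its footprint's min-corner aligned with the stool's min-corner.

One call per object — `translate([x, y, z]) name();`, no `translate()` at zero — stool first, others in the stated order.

stool();
translate([0, 0, 403]) picture_frame();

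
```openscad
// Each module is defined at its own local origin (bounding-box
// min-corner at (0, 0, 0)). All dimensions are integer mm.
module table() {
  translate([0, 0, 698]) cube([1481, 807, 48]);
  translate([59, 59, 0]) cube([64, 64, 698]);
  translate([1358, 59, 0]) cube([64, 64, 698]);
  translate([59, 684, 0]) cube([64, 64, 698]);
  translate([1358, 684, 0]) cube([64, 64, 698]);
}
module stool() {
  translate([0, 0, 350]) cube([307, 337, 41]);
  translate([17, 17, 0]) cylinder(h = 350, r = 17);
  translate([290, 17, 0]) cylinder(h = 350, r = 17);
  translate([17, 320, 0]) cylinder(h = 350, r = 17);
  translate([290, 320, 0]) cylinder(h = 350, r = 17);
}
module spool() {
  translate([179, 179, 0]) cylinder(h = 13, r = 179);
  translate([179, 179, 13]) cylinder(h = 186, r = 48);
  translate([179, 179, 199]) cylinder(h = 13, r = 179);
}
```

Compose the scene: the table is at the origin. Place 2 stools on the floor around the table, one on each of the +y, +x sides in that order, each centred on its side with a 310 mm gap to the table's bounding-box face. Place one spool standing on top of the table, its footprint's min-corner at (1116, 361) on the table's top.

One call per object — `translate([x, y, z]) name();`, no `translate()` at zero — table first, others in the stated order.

table();
translate([587, 1117, 0]) stool();
translate([1791, 235, 0]) stool();
translate([1116, 361, 746]) spool();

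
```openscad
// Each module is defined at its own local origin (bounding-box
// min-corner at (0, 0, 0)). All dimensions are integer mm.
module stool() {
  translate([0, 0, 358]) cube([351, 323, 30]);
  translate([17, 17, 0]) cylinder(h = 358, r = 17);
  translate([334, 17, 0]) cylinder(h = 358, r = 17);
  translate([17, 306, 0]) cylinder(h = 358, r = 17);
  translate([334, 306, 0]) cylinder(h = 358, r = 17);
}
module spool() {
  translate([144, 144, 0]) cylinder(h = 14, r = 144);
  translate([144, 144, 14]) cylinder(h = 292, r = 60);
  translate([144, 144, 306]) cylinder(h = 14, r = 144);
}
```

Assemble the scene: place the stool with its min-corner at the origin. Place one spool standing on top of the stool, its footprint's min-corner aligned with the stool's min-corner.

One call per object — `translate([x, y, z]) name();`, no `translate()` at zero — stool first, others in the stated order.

stool();
translate([0, 0, 388]) spool();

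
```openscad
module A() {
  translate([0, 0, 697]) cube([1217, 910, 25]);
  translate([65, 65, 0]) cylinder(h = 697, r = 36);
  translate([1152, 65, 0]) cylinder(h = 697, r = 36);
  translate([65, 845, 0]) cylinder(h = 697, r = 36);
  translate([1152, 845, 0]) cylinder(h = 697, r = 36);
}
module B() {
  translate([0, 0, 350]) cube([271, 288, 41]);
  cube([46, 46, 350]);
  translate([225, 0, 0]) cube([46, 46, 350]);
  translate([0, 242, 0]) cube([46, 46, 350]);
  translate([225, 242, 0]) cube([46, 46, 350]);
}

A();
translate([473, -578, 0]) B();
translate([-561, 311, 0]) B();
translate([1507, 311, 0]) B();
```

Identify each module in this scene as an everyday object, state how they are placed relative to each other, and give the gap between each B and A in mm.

Each stool's nearest face is 290 mm from the table's bounding box.

A is a table. B is a stool. Three stools sit around the table at the −y, −x, +x sides. The gap between each stool and the table is 290 mm.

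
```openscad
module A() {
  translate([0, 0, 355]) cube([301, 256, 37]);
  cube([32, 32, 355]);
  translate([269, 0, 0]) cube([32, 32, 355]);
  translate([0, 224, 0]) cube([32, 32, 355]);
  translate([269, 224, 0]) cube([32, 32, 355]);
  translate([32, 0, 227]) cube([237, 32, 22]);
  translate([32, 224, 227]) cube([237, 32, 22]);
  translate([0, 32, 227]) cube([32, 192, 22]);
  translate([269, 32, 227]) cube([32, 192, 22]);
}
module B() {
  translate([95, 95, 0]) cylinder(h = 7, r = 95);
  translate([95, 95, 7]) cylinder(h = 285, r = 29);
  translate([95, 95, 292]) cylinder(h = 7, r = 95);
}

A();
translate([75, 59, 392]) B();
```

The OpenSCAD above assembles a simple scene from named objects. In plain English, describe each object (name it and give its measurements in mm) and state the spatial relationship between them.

A is a four-legged stool. The seat is 301×256 mm, 37 mm thick, top at z = 392 mm. It stands on four square legs, each 32×32 mm in cross-section, from z = 0 to the seat underside, each flush with a corner of the seat. Four stretchers, 32 mm wide and 22 mm tall, connect adjacent legs with their undersides at z = 227 mm, each running between the inner faces of the legs it joins and aligned with the legs' outer faces on the other axis.

B is a spool: two coaxial disc flanges of radius 95 mm and thickness 7 mm, joined by a core cylinder of radius 29 mm and height 285 mm. The lower flange rests on z = 0 and the three cylinders share a vertical axis.

The spool is on top of the stool.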